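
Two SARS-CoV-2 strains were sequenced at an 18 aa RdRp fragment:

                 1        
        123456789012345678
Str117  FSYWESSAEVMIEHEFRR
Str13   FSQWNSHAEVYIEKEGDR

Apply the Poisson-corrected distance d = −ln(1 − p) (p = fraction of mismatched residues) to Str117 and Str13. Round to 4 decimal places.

Differing sites — 3:Y/Q; 5:E/N; 7:S/H; 11:M/Y; 14:H/K; 16:F/G; 17:R/D.
p = 7/18 = 0.388889.
d = −ln(1 − 0.388889) = −ln(0.611111) = 0.4925.

0.4925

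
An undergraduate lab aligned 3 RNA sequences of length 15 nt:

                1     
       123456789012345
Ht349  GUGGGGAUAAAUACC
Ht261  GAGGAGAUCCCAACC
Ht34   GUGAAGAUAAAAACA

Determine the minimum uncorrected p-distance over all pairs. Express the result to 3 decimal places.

0.267

Pairwise Hamming distances:
  Ht349 vs Ht261: 6
  Ht349 vs Ht34: 4
  Ht261 vs Ht34: 6
The smallest is 4 mismatches, between Ht349 and Ht34; p = 4/15 = 0.267.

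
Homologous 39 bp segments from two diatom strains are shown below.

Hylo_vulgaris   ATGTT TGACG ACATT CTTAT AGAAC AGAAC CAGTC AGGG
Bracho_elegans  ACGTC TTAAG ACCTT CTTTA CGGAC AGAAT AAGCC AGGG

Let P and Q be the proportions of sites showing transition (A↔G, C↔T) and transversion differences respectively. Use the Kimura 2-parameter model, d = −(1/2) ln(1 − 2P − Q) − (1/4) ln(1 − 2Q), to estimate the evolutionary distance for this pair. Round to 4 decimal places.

0.3974

Differing sites — 2:T/C (Ti); 5:T/C (Ti); 7:G/T (Tv); 9:C/A (Tv); 13:A/C (Tv); 19:A/T (Tv); 20:T/A (Tv); 21:A/C (Tv); 23:A/G (Ti); 30:C/T (Ti); 31:C/A (Tv); 34:T/C (Ti).
Of the 12 differences, 5 transitions and 7 transversions over 39 sites: P = 5/39 = 0.128205, Q = 7/39 = 0.179487.
d = −0.5·ln(0.564103) − 0.25·ln(0.641026) = −0.5·(-0.572518) − 0.25·(-0.444685) = 0.3974.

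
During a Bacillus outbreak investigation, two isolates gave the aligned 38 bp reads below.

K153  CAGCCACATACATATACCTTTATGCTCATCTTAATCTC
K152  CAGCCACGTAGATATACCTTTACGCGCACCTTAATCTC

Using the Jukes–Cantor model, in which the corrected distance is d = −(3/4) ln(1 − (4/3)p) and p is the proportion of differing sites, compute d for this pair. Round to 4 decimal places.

0.1447

The sequences differ at positions 8 (A/G), 11 (C/G), 23 (T/C), 26 (T/G), 29 (T/C).
p = 5/38 = 0.131579.
d = −0.75 · ln(1 − (4/3)·0.131579) = −0.75 · ln(0.824561) = −0.75 · (-0.192904) = 0.1447.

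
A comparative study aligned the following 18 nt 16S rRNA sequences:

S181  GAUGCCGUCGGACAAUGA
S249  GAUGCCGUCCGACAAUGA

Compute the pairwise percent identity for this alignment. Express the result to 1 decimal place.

A single mismatch occurs at site 10 (G↔C).
17 of the 18 sites match, so the percent identity is 17/18 × 100 = 94.4%.

94.4%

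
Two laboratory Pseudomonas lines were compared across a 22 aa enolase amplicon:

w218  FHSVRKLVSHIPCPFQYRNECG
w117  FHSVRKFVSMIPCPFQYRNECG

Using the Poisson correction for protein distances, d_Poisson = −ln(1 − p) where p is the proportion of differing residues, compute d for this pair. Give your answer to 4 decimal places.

The sequences differ at positions 7 (L/F), 10 (H/M).
p = 2/22 = 0.090909.
d = −ln(1 − 0.090909) = −ln(0.909091) = 0.0953.

0.0953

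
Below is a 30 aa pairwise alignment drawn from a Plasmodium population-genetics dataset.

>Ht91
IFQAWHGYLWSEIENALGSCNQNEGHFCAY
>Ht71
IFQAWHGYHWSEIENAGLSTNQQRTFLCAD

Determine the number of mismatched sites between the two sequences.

10

The sequences differ at positions 9 (L/H), 17 (L/G), 18 (G/L), 20 (C/T), 23 (N/Q), 24 (E/R), 25 (G/T), 26 (H/F), 27 (F/L), 30 (Y/D).
That gives 10 mismatches out of 30 aligned sites, so the Hamming distance is 10.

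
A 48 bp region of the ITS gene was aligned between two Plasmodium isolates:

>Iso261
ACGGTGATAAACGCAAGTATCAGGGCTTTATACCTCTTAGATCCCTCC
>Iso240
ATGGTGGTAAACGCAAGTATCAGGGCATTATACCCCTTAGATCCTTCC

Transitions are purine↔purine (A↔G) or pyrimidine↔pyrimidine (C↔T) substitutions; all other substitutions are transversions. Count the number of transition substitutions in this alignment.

4

Mismatches occur at site 2 (C→T, transition), site 7 (A→G, transition), site 27 (T→A, transversion), site 35 (T→C, transition), site 45 (C→T, transition).
Of the 5 differences, 4 transitions and 1 transversion, so the answer is 4.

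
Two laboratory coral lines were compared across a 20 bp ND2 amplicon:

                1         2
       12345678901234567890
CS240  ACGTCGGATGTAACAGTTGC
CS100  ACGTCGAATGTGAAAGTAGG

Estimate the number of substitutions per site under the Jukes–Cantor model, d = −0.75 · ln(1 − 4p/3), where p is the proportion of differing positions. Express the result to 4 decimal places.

0.3041

Differing sites — 7:G/A; 12:A/G; 14:C/A; 18:T/A; 20:C/G.
p = 5/20 = 0.250000.
d = −0.75 · ln(1 − (4/3)·0.250000) = −0.75 · ln(0.666667) = −0.75 · (-0.405465) = 0.3041.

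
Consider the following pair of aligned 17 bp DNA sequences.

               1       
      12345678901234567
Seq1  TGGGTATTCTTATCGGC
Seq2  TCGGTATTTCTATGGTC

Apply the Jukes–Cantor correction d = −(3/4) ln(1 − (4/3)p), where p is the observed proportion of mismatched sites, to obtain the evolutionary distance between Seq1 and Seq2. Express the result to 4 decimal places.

0.3734

The sequences differ at positions 2 (G/C), 9 (C/T), 10 (T/C), 14 (C/G), 16 (G/T).
p = 5/17 = 0.294118.
d = −0.75 · ln(1 − (4/3)·0.294118) = −0.75 · ln(0.607843) = −0.75 · (-0.497839) = 0.3734.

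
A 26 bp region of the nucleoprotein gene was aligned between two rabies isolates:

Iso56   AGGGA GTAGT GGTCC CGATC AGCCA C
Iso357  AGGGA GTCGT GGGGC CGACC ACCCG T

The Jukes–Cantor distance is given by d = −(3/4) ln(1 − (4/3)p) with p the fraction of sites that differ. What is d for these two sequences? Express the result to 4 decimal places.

Mismatches occur at site 8 (A/C), site 13 (T/G), site 14 (C/G), site 19 (T/C), site 22 (G/C), site 25 (A/G), site 26 (C/T).
p = 7/26 = 0.269231.
d = −0.75 · ln(1 − (4/3)·0.269231) = −0.75 · ln(0.641025) = −0.75 · (-0.444687) = 0.3335.

0.3335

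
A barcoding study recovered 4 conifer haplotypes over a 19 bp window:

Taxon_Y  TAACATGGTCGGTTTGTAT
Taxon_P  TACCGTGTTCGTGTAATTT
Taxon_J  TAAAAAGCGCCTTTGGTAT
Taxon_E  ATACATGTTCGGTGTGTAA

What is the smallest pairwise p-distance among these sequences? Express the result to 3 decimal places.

0.263

Pairwise Hamming distances:
  Taxon_Y vs Taxon_P: 8
  Taxon_Y vs Taxon_J: 7
  Taxon_Y vs Taxon_E: 5
  Taxon_P vs Taxon_J: 11
  Taxon_P vs Taxon_E: 11
  Taxon_J vs Taxon_E: 11
The smallest is 5 mismatches, between Taxon_Y and Taxon_E; p = 5/19 = 0.263.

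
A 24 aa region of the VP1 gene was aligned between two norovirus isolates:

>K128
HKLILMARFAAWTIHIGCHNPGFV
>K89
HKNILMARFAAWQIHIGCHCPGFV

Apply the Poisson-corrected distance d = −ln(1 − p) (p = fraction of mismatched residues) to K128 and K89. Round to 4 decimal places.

Differing sites — 3:L/N; 13:T/Q; 20:N/C.
p = 3/24 = 0.125000.
d = −ln(1 − 0.125000) = −ln(0.875000) = 0.1335.

0.1335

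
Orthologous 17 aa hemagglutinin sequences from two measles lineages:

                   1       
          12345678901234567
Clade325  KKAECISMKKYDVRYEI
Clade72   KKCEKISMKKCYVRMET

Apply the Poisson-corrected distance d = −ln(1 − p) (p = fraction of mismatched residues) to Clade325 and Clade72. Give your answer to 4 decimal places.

0.4353

Differing sites — 3:A/C; 5:C/K; 11:Y/C; 12:D/Y; 15:Y/M; 17:I/T.
p = 6/17 = 0.352941.
d = −ln(1 − 0.352941) = −ln(0.647059) = 0.4353.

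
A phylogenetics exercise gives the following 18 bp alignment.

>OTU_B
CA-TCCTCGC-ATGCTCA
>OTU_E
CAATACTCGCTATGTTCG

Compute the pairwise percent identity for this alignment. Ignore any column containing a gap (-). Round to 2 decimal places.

81.25%

Excluding the 2 gap columns leaves 16 comparable sites.
Differing sites — 5:C/A; 15:C/T; 18:A/G.
13 of the 16 comparable sites match, so the percent identity is 13/16 × 100 = 81.25%.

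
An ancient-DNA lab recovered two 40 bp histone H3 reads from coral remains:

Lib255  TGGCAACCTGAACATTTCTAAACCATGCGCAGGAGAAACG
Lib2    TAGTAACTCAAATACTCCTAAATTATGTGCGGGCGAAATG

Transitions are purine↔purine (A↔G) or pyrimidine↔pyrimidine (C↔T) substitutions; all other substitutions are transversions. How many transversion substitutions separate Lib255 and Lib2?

1

Mismatches occur at site 2 (G↔A, transition), site 4 (C↔T, transition), site 8 (C↔T, transition), site 9 (T↔C, transition), site 10 (G↔A, transition), site 13 (C↔T, transition), site 15 (T↔C, transition), site 17 (T↔C, transition), site 23 (C↔T, transition), site 24 (C↔T, transition), site 28 (C↔T, transition), site 31 (A↔G, transition), site 34 (A↔C, transversion), site 39 (C↔T, transition).
Of the 14 differences, 13 transitions and 1 transversion, so the answer is 1.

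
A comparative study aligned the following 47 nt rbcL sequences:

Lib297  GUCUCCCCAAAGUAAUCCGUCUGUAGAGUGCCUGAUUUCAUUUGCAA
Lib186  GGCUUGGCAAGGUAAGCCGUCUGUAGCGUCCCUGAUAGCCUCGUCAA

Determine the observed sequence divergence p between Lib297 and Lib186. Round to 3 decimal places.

0.298

Differing sites — 2:U/G; 5:C/U; 6:C/G; 7:C/G; 11:A/G; 16:U/G; 27:A/C; 30:G/C; 37:U/A; 38:U/G; 40:A/C; 42:U/C; 43:U/G; 44:G/U.
There are 14 differences over 47 sites, so p = 14/47 = 0.298.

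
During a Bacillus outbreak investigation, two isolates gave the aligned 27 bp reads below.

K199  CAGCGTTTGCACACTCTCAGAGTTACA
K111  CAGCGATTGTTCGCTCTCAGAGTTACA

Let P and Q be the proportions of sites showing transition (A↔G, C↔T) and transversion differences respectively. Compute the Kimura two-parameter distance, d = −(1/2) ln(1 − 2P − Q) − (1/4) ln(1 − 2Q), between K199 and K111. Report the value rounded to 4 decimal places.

Mismatches occur at site 6 (T/A, transversion), site 10 (C/T, transition), site 11 (A/T, transversion), site 13 (A/G, transition).
Of the 4 differences, 2 transitions and 2 transversions over 27 sites: P = 2/27 = 0.074074, Q = 2/27 = 0.074074.
d = −0.5·ln(0.777778) − 0.25·ln(0.851852) = −0.5·(-0.251314) − 0.25·(-0.160342) = 0.1657.

0.1657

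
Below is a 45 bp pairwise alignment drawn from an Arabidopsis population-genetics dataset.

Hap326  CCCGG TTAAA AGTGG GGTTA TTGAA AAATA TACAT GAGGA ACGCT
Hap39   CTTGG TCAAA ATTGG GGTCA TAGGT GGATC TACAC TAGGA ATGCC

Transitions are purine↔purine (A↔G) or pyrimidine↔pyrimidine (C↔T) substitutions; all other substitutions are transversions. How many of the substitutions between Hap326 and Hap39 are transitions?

The sequences differ at positions 2 (C/T, transition), 3 (C/T, transition), 7 (T/C, transition), 12 (G/T, transversion), 19 (T/C, transition), 22 (T/A, transversion), 24 (A/G, transition), 25 (A/T, transversion), 26 (A/G, transition), 27 (A/G, transition), 30 (A/C, transversion), 35 (T/C, transition), 36 (G/T, transversion), 42 (C/T, transition), 45 (T/C, transition).
Of the 15 differences, 10 transitions and 5 transversions, so the answer is 10.

10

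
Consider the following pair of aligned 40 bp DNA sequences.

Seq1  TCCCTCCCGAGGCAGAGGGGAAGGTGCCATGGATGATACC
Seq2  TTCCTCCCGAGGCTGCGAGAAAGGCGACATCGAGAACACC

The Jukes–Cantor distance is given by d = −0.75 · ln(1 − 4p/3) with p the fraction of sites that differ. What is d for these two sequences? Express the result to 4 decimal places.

0.3426

Differing sites — 2:C/T; 14:A/T; 16:A/C; 18:G/A; 20:G/A; 25:T/C; 27:C/A; 31:G/C; 34:T/G; 35:G/A; 37:T/C.
p = 11/40 = 0.275000.
d = −0.75 · ln(1 − (4/3)·0.275000) = −0.75 · ln(0.633333) = −0.75 · (-0.456759) = 0.3426.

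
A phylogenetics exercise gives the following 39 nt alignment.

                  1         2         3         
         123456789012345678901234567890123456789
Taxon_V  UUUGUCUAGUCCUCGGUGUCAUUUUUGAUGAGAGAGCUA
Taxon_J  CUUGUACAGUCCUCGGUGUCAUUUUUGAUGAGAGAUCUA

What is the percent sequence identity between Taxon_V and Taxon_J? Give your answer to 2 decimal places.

89.74%

Mismatches occur at site 1 (U↔C), site 6 (C↔A), site 7 (U↔C), site 36 (G↔U).
35 of the 39 sites match, so the percent identity is 35/39 × 100 = 89.74%.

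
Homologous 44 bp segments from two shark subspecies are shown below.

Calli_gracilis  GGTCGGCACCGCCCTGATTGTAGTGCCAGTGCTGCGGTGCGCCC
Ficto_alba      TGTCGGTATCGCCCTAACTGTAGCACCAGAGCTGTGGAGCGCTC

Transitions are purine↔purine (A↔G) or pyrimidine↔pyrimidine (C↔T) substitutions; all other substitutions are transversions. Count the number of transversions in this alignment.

Mismatches occur at site 1 (G/T, transversion), site 7 (C/T, transition), site 9 (C/T, transition), site 16 (G/A, transition), site 18 (T/C, transition), site 24 (T/C, transition), site 25 (G/A, transition), site 30 (T/A, transversion), site 35 (C/T, transition), site 38 (T/A, transversion), site 43 (C/T, transition).
Of the 11 differences, 8 transitions and 3 transversions, so the answer is 3.

3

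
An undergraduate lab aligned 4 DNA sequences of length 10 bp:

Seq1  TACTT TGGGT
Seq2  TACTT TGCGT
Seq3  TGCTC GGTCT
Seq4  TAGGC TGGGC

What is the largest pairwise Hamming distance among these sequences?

Pairwise Hamming distances:
  Seq1 vs Seq2: 1
  Seq1 vs Seq3: 5
  Seq1 vs Seq4: 4
  Seq2 vs Seq3: 5
  Seq2 vs Seq4: 5
  Seq3 vs Seq4: 7
The largest is 7, between Seq3 and Seq4.

7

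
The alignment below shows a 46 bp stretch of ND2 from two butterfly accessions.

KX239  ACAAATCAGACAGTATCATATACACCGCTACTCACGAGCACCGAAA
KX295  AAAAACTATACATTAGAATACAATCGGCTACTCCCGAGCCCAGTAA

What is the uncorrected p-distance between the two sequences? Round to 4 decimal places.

0.3261

Mismatches occur at site 2 (C/A), site 6 (T/C), site 7 (C/T), site 9 (G/T), site 13 (G/T), site 16 (T/G), site 17 (C/A), site 21 (T/C), site 23 (C/A), site 24 (A/T), site 26 (C/G), site 34 (A/C), site 40 (A/C), site 42 (C/A), site 44 (A/T).
There are 15 differences over 46 sites, so p = 15/46 = 0.3261.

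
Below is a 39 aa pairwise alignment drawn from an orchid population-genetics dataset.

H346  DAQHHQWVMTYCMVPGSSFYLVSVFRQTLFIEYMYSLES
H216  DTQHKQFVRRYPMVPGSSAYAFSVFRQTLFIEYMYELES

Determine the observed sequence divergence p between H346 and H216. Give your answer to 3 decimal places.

0.256

Mismatches occur at site 2 (A↔T), site 5 (H↔K), site 7 (W↔F), site 9 (M↔R), site 10 (T↔R), site 12 (C↔P), site 19 (F↔A), site 21 (L↔A), site 22 (V↔F), site 36 (S↔E).
There are 10 differences over 39 sites, so p = 10/39 = 0.256.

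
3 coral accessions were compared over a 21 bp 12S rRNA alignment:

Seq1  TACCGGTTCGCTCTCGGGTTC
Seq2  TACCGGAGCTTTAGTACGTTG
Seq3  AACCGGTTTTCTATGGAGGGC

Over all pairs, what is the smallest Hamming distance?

8

Pairwise Hamming distances:
  Seq1 vs Seq2: 10
  Seq1 vs Seq3: 8
  Seq2 vs Seq3: 12
The smallest is 8, between Seq1 and Seq3.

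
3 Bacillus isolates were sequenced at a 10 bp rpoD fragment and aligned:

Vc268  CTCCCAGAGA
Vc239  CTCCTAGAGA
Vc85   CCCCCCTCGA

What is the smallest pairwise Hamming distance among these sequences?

1

Pairwise Hamming distances:
  Vc268 vs Vc239: 1
  Vc268 vs Vc85: 4
  Vc239 vs Vc85: 5
The smallest is 1, between Vc268 and Vc239.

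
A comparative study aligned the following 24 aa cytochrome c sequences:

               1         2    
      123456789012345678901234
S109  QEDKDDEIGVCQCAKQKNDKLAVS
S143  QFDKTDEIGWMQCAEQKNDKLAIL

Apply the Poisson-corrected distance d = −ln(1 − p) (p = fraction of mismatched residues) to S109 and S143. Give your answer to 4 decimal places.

Differing sites — 2:E/F; 5:D/T; 10:V/W; 11:C/M; 15:K/E; 23:V/I; 24:S/L.
p = 7/24 = 0.291667.
d = −ln(1 − 0.291667) = −ln(0.708333) = 0.3448.

0.3448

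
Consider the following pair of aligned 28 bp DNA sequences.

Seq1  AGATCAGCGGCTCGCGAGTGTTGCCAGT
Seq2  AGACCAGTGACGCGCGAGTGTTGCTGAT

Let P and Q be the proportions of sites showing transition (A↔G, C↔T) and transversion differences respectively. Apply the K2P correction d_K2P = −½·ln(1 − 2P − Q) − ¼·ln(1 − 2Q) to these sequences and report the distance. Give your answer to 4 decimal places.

0.3306

Differing sites — 4:T/C (Ti); 8:C/T (Ti); 10:G/A (Ti); 12:T/G (Tv); 25:C/T (Ti); 26:A/G (Ti); 27:G/A (Ti).
Of the 7 differences, 6 transitions and 1 transversion over 28 sites: P = 6/28 = 0.214286, Q = 1/28 = 0.035714.
d = −0.5·ln(0.535714) − 0.25·ln(0.928572) = −0.5·(-0.624155) − 0.25·(-0.074107) = 0.3306.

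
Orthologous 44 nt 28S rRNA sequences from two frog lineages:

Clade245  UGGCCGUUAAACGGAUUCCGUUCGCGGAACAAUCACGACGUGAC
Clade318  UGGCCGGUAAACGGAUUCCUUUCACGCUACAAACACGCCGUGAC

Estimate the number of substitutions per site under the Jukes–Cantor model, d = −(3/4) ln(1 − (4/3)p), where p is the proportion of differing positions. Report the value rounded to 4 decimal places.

0.1788

Differing sites — 7:U/G; 20:G/U; 24:G/A; 27:G/C; 28:A/U; 33:U/A; 38:A/C.
p = 7/44 = 0.159091.
d = −0.75 · ln(1 − (4/3)·0.159091) = −0.75 · ln(0.787879) = −0.75 · (-0.238411) = 0.1788.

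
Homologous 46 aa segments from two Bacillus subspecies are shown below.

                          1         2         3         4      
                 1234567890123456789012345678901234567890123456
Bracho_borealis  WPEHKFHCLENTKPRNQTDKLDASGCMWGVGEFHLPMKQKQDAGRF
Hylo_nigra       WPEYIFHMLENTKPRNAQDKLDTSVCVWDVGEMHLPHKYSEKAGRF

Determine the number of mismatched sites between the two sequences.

15

Differing sites — 4:H/Y; 5:K/I; 8:C/M; 17:Q/A; 18:T/Q; 23:A/T; 25:G/V; 27:M/V; 29:G/D; 33:F/M; 37:M/H; 39:Q/Y; 40:K/S; 41:Q/E; 42:D/K.
That gives 15 mismatches out of 46 aligned sites, so the Hamming distance is 15.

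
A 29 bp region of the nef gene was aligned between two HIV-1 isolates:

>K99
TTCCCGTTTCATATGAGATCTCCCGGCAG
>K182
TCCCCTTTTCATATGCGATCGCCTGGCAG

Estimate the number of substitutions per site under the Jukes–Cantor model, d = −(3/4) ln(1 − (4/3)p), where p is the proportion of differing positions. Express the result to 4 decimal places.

0.1959

Differing sites — 2:T/C; 6:G/T; 16:A/C; 21:T/G; 24:C/T.
p = 5/29 = 0.172414.
d = −0.75 · ln(1 − (4/3)·0.172414) = −0.75 · ln(0.770115) = −0.75 · (-0.261215) = 0.1959.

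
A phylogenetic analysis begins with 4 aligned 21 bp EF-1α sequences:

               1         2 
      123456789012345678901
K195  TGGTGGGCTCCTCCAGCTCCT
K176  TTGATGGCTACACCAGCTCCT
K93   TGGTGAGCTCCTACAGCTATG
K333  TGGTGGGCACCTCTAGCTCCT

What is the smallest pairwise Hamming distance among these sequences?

2

Pairwise Hamming distances:
  K195 vs K176: 5
  K195 vs K93: 5
  K195 vs K333: 2
  K176 vs K93: 10
  K176 vs K333: 7
  K93 vs K333: 7
The smallest is 2, between K195 and K333.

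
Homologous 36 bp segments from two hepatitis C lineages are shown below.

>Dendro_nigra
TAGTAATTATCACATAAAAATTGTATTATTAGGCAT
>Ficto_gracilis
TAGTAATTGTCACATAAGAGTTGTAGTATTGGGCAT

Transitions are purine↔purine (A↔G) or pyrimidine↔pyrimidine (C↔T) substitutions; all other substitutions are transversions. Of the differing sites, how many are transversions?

1

Mismatches occur at site 9 (A↔G, transition), site 18 (A↔G, transition), site 20 (A↔G, transition), site 26 (T↔G, transversion), site 31 (A↔G, transition).
Of the 5 differences, 4 transitions and 1 transversion, so the answer is 1.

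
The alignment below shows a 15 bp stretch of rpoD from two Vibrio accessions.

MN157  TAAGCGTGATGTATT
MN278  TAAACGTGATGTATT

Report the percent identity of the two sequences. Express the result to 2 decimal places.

93.33%

A single mismatch occurs at site 4 (G/A).
14 of the 15 sites match, so the percent identity is 14/15 × 100 = 93.33%.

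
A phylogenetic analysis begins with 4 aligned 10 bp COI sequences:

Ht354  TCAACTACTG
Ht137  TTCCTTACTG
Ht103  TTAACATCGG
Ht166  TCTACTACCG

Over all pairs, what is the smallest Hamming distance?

2

Pairwise Hamming distances:
  Ht354 vs Ht137: 4
  Ht354 vs Ht103: 4
  Ht354 vs Ht166: 2
  Ht137 vs Ht103: 6
  Ht137 vs Ht166: 5
  Ht103 vs Ht166: 5
The smallest is 2, between Ht354 and Ht166.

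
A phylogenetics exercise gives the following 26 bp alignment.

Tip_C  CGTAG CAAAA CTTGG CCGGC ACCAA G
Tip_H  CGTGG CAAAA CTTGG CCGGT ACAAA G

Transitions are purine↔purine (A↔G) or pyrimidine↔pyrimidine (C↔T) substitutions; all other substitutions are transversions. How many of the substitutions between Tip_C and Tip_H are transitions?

2

Mismatches occur at site 4 (A↔G, transition), site 20 (C↔T, transition), site 23 (C↔A, transversion).
Of the 3 differences, 2 transitions and 1 transversion, so the answer is 2.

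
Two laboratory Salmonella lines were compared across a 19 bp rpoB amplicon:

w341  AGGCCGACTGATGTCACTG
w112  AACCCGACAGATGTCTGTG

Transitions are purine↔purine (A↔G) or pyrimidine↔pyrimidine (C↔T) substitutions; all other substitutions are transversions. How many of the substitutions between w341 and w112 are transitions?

Mismatches occur at site 2 (G↔A, transition), site 3 (G↔C, transversion), site 9 (T↔A, transversion), site 16 (A↔T, transversion), site 17 (C↔G, transversion).
Of the 5 differences, 1 transition and 4 transversions, so the answer is 1.

1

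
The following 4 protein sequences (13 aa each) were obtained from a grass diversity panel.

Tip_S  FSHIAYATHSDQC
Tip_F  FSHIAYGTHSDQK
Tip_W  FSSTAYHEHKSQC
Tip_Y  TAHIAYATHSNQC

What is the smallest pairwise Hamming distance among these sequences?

2

Pairwise Hamming distances:
  Tip_S vs Tip_F: 2
  Tip_S vs Tip_W: 6
  Tip_S vs Tip_Y: 3
  Tip_F vs Tip_W: 7
  Tip_F vs Tip_Y: 5
  Tip_W vs Tip_Y: 8
The smallest is 2, between Tip_S and Tip_F.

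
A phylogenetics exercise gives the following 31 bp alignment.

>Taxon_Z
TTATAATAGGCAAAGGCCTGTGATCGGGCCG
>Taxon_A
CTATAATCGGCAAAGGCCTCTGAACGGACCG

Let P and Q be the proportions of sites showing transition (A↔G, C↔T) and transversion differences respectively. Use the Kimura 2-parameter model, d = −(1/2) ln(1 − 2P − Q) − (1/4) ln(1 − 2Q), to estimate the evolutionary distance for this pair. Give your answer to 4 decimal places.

0.1817

Differing sites — 1:T/C (Ti); 8:A/C (Tv); 20:G/C (Tv); 24:T/A (Tv); 28:G/A (Ti).
Of the 5 differences, 2 transitions and 3 transversions over 31 sites: P = 2/31 = 0.064516, Q = 3/31 = 0.096774.
d = −0.5·ln(0.774194) − 0.25·ln(0.806452) = −0.5·(-0.255933) − 0.25·(-0.215111) = 0.1817.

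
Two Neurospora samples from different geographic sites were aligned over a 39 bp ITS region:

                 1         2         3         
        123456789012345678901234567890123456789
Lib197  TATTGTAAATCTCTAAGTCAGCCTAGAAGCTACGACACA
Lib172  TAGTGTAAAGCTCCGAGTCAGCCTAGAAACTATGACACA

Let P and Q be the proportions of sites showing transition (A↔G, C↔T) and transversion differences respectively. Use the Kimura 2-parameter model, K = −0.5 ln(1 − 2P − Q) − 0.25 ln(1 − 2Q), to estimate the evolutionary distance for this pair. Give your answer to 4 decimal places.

The sequences differ at positions 3 (T/G, transversion), 10 (T/G, transversion), 14 (T/C, transition), 15 (A/G, transition), 29 (G/A, transition), 33 (C/T, transition).
Of the 6 differences, 4 transitions and 2 transversions over 39 sites: P = 4/39 = 0.102564, Q = 2/39 = 0.051282.
d = −0.5·ln(0.743590) − 0.25·ln(0.897436) = −0.5·(-0.296265) − 0.25·(-0.108213) = 0.1752.

0.1752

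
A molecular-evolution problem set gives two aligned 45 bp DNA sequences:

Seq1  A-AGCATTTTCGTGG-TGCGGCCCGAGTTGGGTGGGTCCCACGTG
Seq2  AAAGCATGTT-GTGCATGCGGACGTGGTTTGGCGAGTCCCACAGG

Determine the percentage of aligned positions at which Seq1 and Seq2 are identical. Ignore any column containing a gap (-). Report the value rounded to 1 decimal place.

73.8%

Excluding the 3 gap columns leaves 42 comparable sites.
Differing sites — 8:T/G; 15:G/C; 22:C/A; 24:C/G; 25:G/T; 26:A/G; 30:G/T; 33:T/C; 35:G/A; 43:G/A; 44:T/G.
31 of the 42 comparable sites match, so the percent identity is 31/42 × 100 = 73.8%.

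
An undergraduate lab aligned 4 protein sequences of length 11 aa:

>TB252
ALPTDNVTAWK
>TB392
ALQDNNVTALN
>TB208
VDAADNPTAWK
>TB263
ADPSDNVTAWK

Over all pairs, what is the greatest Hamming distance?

8

Pairwise Hamming distances:
  TB252 vs TB392: 5
  TB252 vs TB208: 5
  TB252 vs TB263: 2
  TB392 vs TB208: 8
  TB392 vs TB263: 6
  TB208 vs TB263: 4
The largest is 8, between TB392 and TB208.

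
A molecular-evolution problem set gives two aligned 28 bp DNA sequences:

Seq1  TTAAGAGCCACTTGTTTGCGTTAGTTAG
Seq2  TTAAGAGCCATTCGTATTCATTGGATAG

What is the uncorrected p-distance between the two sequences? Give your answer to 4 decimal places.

0.2500

The sequences differ at positions 11 (C/T), 13 (T/C), 16 (T/A), 18 (G/T), 20 (G/A), 23 (A/G), 25 (T/A).
There are 7 differences over 28 sites, so p = 7/28 = 0.2500.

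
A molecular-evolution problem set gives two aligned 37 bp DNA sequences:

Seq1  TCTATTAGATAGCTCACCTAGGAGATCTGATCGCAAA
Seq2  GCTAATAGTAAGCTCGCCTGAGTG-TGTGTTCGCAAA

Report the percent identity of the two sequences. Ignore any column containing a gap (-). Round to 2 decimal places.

Excluding the 1 gap column leaves 36 comparable sites.
Mismatches occur at site 1 (T↔G), site 5 (T↔A), site 9 (A↔T), site 10 (T↔A), site 16 (A↔G), site 20 (A↔G), site 21 (G↔A), site 23 (A↔T), site 27 (C↔G), site 30 (A↔T).
26 of the 36 comparable sites match, so the percent identity is 26/36 × 100 = 72.22%.

72.22%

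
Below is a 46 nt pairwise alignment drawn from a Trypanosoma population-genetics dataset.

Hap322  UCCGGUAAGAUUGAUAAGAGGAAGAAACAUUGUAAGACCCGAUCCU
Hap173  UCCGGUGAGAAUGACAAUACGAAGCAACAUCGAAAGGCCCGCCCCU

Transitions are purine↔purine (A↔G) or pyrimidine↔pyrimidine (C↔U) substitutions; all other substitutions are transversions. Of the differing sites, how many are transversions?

6

Mismatches occur at site 7 (A→G, transition), site 11 (U→A, transversion), site 15 (U→C, transition), site 18 (G→U, transversion), site 20 (G→C, transversion), site 25 (A→C, transversion), site 31 (U→C, transition), site 33 (U→A, transversion), site 37 (A→G, transition), site 42 (A→C, transversion), site 43 (U→C, transition).
Of the 11 differences, 5 transitions and 6 transversions, so the answer is 6.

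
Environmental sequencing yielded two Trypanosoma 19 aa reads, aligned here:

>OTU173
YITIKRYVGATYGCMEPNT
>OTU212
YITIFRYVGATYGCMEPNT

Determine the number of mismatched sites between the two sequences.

1

Differing sites — 5:K/F.
That gives 1 mismatch out of 19 aligned sites, so the Hamming distance is 1.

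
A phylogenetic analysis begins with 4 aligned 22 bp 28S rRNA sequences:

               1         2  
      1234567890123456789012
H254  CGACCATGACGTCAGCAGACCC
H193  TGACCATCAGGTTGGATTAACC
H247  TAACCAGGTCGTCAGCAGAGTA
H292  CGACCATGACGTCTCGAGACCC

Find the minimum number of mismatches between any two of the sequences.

3

Pairwise Hamming distances:
  H254 vs H193: 9
  H254 vs H247: 7
  H254 vs H292: 3
  H193 vs H247: 13
  H193 vs H292: 10
  H247 vs H292: 10
The smallest is 3, between H254 and H292.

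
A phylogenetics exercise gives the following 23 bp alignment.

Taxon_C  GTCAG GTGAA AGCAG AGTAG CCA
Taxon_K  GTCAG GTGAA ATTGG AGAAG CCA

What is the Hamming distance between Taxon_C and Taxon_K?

4

Mismatches occur at site 12 (G↔T), site 13 (C↔T), site 14 (A↔G), site 18 (T↔A).
That gives 4 mismatches out of 23 aligned sites, so the Hamming distance is 4.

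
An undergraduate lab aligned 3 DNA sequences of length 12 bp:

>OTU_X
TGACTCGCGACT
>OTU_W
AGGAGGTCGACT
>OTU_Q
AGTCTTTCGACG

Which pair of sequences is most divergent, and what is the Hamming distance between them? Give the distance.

Pairwise Hamming distances:
  OTU_X vs OTU_W: 6
  OTU_X vs OTU_Q: 5
  OTU_W vs OTU_Q: 5
The largest is 6, between OTU_X and OTU_W.

6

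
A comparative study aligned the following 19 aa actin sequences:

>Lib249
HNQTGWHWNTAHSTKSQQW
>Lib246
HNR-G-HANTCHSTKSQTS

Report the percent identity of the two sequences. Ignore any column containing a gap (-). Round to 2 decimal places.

Excluding the 2 gap columns leaves 17 comparable sites.
Mismatches occur at site 3 (Q/R), site 8 (W/A), site 11 (A/C), site 18 (Q/T), site 19 (W/S).
12 of the 17 comparable sites match, so the percent identity is 12/17 × 100 = 70.59%.

70.59%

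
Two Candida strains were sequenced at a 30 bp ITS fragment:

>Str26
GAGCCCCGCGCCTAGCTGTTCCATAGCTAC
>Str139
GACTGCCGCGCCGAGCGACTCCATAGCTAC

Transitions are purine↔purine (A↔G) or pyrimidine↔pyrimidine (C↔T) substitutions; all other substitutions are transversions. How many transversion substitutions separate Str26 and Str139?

The sequences differ at positions 3 (G/C, transversion), 4 (C/T, transition), 5 (C/G, transversion), 13 (T/G, transversion), 17 (T/G, transversion), 18 (G/A, transition), 19 (T/C, transition).
Of the 7 differences, 3 transitions and 4 transversions, so the answer is 4.

4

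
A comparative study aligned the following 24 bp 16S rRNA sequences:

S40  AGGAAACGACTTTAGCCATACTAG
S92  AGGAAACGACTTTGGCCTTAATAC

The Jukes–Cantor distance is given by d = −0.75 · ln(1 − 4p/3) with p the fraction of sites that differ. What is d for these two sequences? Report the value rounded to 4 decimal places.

The sequences differ at positions 14 (A/G), 18 (A/T), 21 (C/A), 24 (G/C).
p = 4/24 = 0.166667.
d = −0.75 · ln(1 − (4/3)·0.166667) = −0.75 · ln(0.777777) = −0.75 · (-0.251315) = 0.1885.

0.1885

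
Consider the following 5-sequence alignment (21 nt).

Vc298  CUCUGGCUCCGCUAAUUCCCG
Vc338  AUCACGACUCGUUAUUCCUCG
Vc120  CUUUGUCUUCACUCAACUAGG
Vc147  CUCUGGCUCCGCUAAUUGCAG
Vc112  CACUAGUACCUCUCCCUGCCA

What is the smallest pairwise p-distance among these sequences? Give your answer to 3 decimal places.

Pairwise Hamming distances:
  Vc298 vs Vc338: 10
  Vc298 vs Vc120: 10
  Vc298 vs Vc147: 2
  Vc298 vs Vc112: 10
  Vc338 vs Vc120: 15
  Vc338 vs Vc147: 12
  Vc338 vs Vc112: 16
  Vc120 vs Vc147: 10
  Vc120 vs Vc112: 15
  Vc147 vs Vc112: 10
The smallest is 2 mismatches, between Vc298 and Vc147; p = 2/21 = 0.095.

0.095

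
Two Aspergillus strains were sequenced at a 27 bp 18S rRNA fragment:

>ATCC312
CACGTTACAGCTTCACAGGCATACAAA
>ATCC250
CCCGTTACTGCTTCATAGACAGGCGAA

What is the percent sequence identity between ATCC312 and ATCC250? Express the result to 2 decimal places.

The sequences differ at positions 2 (A/C), 9 (A/T), 16 (C/T), 19 (G/A), 22 (T/G), 23 (A/G), 25 (A/G).
20 of the 27 sites match, so the percent identity is 20/27 × 100 = 74.07%.

74.07%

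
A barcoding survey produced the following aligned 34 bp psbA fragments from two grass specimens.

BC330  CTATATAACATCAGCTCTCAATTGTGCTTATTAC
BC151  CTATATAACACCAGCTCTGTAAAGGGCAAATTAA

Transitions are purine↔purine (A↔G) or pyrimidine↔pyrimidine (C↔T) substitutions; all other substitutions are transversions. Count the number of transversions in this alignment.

Mismatches occur at site 11 (T/C, transition), site 19 (C/G, transversion), site 20 (A/T, transversion), site 22 (T/A, transversion), site 23 (T/A, transversion), site 25 (T/G, transversion), site 28 (T/A, transversion), site 29 (T/A, transversion), site 34 (C/A, transversion).
Of the 9 differences, 1 transition and 8 transversions, so the answer is 8.

8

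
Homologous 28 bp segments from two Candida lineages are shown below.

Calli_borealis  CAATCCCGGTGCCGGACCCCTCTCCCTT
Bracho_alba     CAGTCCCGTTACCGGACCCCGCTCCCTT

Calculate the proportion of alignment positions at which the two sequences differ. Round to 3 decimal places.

Mismatches occur at site 3 (A→G), site 9 (G→T), site 11 (G→A), site 21 (T→G).
There are 4 differences over 28 sites, so p = 4/28 = 0.143.

0.143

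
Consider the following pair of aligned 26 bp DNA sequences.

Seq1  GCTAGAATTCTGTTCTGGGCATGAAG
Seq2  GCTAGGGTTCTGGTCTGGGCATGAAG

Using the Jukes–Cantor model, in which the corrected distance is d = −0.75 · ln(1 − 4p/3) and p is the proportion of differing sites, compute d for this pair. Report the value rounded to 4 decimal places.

0.1253

Differing sites — 6:A/G; 7:A/G; 13:T/G.
p = 3/26 = 0.115385.
d = −0.75 · ln(1 − (4/3)·0.115385) = −0.75 · ln(0.846153) = −0.75 · (-0.167055) = 0.1253.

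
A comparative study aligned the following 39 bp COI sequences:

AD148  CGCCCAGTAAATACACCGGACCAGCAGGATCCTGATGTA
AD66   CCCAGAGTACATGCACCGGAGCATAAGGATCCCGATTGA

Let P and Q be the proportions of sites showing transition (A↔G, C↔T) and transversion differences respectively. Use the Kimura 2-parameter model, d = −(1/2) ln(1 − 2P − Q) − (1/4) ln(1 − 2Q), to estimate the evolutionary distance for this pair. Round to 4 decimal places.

Differing sites — 2:G/C (Tv); 4:C/A (Tv); 5:C/G (Tv); 10:A/C (Tv); 13:A/G (Ti); 21:C/G (Tv); 24:G/T (Tv); 25:C/A (Tv); 33:T/C (Ti); 37:G/T (Tv); 38:T/G (Tv).
Of the 11 differences, 2 transitions and 9 transversions over 39 sites: P = 2/39 = 0.051282, Q = 9/39 = 0.230769.
d = −0.5·ln(0.666667) − 0.25·ln(0.538462) = −0.5·(-0.405465) − 0.25·(-0.619038) = 0.3575.

0.3575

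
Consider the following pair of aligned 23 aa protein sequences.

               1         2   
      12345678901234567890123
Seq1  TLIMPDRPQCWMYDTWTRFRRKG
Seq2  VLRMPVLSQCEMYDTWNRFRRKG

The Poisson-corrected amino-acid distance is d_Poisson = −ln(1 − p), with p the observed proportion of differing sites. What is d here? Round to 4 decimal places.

Differing sites — 1:T/V; 3:I/R; 6:D/V; 7:R/L; 8:P/S; 11:W/E; 17:T/N.
p = 7/23 = 0.304348.
d = −ln(1 − 0.304348) = −ln(0.695652) = 0.3629.

0.3629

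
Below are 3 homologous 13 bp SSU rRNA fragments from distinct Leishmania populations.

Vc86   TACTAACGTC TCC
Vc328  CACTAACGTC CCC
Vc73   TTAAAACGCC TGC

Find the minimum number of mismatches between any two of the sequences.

2

Pairwise Hamming distances:
  Vc86 vs Vc328: 2
  Vc86 vs Vc73: 5
  Vc328 vs Vc73: 7
The smallest is 2, between Vc86 and Vc328.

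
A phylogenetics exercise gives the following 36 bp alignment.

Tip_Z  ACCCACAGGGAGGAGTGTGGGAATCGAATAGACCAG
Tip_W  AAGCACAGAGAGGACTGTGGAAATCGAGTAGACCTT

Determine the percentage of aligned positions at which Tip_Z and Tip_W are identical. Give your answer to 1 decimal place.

77.8%

The sequences differ at positions 2 (C/A), 3 (C/G), 9 (G/A), 15 (G/C), 21 (G/A), 28 (A/G), 35 (A/T), 36 (G/T).
28 of the 36 sites match, so the percent identity is 28/36 × 100 = 77.8%.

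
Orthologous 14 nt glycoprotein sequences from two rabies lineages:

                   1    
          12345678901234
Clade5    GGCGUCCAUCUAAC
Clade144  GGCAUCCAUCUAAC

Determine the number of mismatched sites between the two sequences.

A single mismatch occurs at site 4 (G→A).
That gives 1 mismatch out of 14 aligned sites, so the Hamming distance is 1.

1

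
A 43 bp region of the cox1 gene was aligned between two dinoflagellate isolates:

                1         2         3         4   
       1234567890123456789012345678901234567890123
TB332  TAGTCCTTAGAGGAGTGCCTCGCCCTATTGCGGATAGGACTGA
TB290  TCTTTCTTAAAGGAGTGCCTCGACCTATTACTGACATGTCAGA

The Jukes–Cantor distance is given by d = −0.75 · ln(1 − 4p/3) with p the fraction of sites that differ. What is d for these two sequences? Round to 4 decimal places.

Mismatches occur at site 2 (A↔C), site 3 (G↔T), site 5 (C↔T), site 10 (G↔A), site 23 (C↔A), site 30 (G↔A), site 32 (G↔T), site 35 (T↔C), site 37 (G↔T), site 39 (A↔T), site 41 (T↔A).
p = 11/43 = 0.255814.
d = −0.75 · ln(1 − (4/3)·0.255814) = −0.75 · ln(0.658915) = −0.75 · (-0.417161) = 0.3129.

0.3129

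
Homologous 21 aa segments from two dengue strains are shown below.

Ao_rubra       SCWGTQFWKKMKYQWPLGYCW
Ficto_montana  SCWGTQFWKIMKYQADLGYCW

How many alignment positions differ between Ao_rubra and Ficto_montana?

3

The sequences differ at positions 10 (K/I), 15 (W/A), 16 (P/D).
That gives 3 mismatches out of 21 aligned sites, so the Hamming distance is 3.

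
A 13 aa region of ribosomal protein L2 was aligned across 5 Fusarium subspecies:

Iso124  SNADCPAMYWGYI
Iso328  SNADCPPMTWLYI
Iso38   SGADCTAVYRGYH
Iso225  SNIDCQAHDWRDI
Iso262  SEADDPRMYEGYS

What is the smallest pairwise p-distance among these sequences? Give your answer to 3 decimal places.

0.231

Pairwise Hamming distances:
  Iso124 vs Iso328: 3
  Iso124 vs Iso38: 5
  Iso124 vs Iso225: 6
  Iso124 vs Iso262: 5
  Iso328 vs Iso38: 8
  Iso328 vs Iso225: 7
  Iso328 vs Iso262: 7
  Iso38 vs Iso225: 9
  Iso38 vs Iso262: 7
  Iso225 vs Iso262: 11
The smallest is 3 mismatches, between Iso124 and Iso328; p = 3/13 = 0.231.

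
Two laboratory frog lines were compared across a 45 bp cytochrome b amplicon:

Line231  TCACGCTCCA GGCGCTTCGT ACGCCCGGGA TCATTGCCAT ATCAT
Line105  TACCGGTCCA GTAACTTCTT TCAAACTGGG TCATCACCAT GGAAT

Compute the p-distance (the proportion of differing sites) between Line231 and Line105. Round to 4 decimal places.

Mismatches occur at site 2 (C→A), site 3 (A→C), site 6 (C→G), site 12 (G→T), site 13 (C→A), site 14 (G→A), site 19 (G→T), site 21 (A→T), site 23 (G→A), site 24 (C→A), site 25 (C→A), site 27 (G→T), site 30 (A→G), site 35 (T→C), site 36 (G→A), site 41 (A→G), site 42 (T→G), site 43 (C→A).
There are 18 differences over 45 sites, so p = 18/45 = 0.4000.

0.4000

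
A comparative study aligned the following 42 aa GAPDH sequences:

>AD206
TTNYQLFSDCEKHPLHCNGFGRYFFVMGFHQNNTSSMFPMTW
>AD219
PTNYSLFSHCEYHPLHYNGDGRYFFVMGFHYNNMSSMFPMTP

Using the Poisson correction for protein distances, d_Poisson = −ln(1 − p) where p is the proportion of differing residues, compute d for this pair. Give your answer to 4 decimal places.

Differing sites — 1:T/P; 5:Q/S; 9:D/H; 12:K/Y; 17:C/Y; 20:F/D; 31:Q/Y; 34:T/M; 42:W/P.
p = 9/42 = 0.214286.
d = −ln(1 − 0.214286) = −ln(0.785714) = 0.2412.

0.2412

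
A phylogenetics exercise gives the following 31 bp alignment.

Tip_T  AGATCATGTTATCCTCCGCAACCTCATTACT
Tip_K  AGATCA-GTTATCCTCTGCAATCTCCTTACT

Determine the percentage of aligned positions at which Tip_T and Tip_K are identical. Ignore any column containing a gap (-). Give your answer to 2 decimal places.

90.00%

Excluding the 1 gap column leaves 30 comparable sites.
The sequences differ at positions 17 (C/T), 22 (C/T), 26 (A/C).
27 of the 30 comparable sites match, so the percent identity is 27/30 × 100 = 90.00%.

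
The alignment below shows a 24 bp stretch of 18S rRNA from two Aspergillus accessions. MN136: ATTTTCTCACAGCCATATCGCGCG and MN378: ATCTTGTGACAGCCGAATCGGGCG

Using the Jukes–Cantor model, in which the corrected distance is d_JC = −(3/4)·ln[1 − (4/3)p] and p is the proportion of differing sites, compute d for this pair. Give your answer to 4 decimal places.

Differing sites — 3:T/C; 6:C/G; 8:C/G; 15:A/G; 16:T/A; 21:C/G.
p = 6/24 = 0.250000.
d = −0.75 · ln(1 − (4/3)·0.250000) = −0.75 · ln(0.666667) = −0.75 · (-0.405465) = 0.3041.

0.3041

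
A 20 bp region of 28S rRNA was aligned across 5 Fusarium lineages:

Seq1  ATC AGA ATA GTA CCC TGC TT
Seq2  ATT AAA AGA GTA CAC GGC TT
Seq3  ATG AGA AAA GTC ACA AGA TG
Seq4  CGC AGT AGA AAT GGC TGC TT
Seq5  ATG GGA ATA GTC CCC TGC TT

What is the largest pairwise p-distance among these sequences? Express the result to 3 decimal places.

Pairwise Hamming distances:
  Seq1 vs Seq2: 5
  Seq1 vs Seq3: 8
  Seq1 vs Seq4: 9
  Seq1 vs Seq5: 3
  Seq2 vs Seq3: 10
  Seq2 vs Seq4: 11
  Seq2 vs Seq5: 7
  Seq3 vs Seq4: 14
  Seq3 vs Seq5: 7
  Seq4 vs Seq5: 11
The largest is 14 mismatches, between Seq3 and Seq4; p = 14/20 = 0.700.

0.700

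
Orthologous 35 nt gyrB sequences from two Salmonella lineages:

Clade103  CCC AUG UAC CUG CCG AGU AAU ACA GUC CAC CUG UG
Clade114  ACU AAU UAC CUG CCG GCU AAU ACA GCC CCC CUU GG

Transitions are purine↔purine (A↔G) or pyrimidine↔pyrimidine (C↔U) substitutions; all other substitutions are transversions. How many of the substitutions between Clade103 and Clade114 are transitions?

3

Differing sites — 1:C/A (Tv); 3:C/U (Ti); 5:U/A (Tv); 6:G/U (Tv); 16:A/G (Ti); 17:G/C (Tv); 26:U/C (Ti); 29:A/C (Tv); 33:G/U (Tv); 34:U/G (Tv).
Of the 10 differences, 3 transitions and 7 transversions, so the answer is 3.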